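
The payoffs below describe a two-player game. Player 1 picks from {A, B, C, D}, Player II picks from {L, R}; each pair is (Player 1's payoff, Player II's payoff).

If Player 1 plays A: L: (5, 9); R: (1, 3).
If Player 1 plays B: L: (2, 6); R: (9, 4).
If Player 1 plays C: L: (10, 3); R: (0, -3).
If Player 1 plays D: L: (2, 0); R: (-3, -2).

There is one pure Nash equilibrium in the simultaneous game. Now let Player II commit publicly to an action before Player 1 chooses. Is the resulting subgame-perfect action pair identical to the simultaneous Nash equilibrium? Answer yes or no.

Backward induction with Player II moving first.
- L → Player 1 plays C (best of 5, 2, 10, 2); Player II gets 3.
- R → Player 1 plays B (best of 1, 9, 0, -3); Player II gets 4.
Player II's induced payoffs are 3, 4, so Player II commits to R. Subgame-perfect outcome: (B, R) with payoffs (9, 4).
For the simultaneous game, intersect best replies.
Player 1's best replies: L→C; R→B.
Player II's best replies: A→L; B→L; C→L; D→L.
The unique mutual best reply is (C, L), giving (10, 3).
Sequential outcome (B, R) differs from the Nash profile (C, L).

no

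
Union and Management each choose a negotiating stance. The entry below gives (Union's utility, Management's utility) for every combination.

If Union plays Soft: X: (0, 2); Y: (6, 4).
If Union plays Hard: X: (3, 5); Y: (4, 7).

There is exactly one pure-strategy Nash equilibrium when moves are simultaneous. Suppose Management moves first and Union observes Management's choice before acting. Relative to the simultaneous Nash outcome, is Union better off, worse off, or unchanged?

Work backward from Union's decision.
- X: BR = Hard, leader payoff 5.
- Y: BR = Soft, leader payoff 4.
Management's induced payoffs are 5, 4, so Management commits to X. Subgame-perfect outcome: (Hard, X) with payoffs (3, 5).
Under simultaneous play:
Union's best replies: X→Hard; Y→Soft.
Management's best replies: Soft→Y; Hard→Y.
Only (Soft, Y) has each player best-responding; Nash payoffs (6, 4).
Union earns 3 sequentially versus 6 at the Nash outcome: worse off.

worse off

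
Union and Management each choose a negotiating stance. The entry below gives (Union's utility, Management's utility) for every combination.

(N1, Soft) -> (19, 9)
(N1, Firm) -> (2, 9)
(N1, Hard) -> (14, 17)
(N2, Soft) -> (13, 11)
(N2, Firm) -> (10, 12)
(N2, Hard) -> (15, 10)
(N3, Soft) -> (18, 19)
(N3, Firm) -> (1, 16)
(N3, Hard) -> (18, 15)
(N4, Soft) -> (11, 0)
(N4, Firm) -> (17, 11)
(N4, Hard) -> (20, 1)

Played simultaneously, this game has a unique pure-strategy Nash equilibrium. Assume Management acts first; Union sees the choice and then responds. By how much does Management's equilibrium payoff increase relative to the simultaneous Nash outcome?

Union best-responds to each possible Management move:
- Soft: Union compares 19, 13, 18, 11 and picks N1; Management would get 9.
- Firm: Union compares 2, 10, 1, 17 and picks N4; Management would get 11.
- Hard: Union compares 14, 15, 18, 20 and picks N4; Management would get 1.
Maximizing over 9, 11, 1, Management chooses Firm. Subgame-perfect outcome: (N4, Firm) with payoffs (17, 11).
Now find the simultaneous Nash equilibrium.
Union's best replies: Soft→N1; Firm→N4; Hard→N4.
Management's best replies: N1→Hard; N2→Firm; N3→Soft; N4→Firm.
Only (N4, Firm) has each player best-responding; Nash payoffs (17, 11).
Management's commitment gain: 11 − 11 = 0.

0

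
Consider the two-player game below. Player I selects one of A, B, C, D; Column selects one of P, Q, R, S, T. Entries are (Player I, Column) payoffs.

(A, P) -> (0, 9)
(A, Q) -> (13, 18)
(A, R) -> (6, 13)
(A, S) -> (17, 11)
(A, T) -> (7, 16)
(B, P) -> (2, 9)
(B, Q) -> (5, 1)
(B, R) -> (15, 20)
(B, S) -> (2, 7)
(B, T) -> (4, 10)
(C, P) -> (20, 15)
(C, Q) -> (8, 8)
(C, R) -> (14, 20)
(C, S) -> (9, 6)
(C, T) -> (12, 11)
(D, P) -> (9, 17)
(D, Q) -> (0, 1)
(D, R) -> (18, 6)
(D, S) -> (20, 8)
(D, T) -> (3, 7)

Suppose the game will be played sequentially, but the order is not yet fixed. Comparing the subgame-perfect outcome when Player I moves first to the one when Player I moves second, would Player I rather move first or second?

first

If Player I leads: Column's best replies are A→Q, B→R, C→R, D→P; Player I's induced payoffs 13, 15, 14, 9; outcome (B, R), payoffs (15, 20).
If Column leads: Player I's best replies are P→C, Q→A, R→D, S→D, T→C; Column's induced payoffs 15, 18, 6, 8, 11; outcome (A, Q), payoffs (13, 18).
Player I gets 15 moving first and 13 moving second, so Player I prefers to move first.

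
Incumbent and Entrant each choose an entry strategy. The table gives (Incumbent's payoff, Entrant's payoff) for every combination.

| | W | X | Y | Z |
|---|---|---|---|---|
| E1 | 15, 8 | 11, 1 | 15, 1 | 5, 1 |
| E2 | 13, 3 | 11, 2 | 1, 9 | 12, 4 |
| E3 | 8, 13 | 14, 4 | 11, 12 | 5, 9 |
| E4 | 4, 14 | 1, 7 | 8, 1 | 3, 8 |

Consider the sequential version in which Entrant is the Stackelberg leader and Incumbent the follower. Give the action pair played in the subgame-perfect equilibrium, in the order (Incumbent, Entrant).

Work backward from Incumbent's decision.
- W: BR = E1, leader payoff 8.
- X: BR = E3, leader payoff 4.
- Y: BR = E1, leader payoff 1.
- Z: BR = E2, leader payoff 4.
Entrant's induced payoffs are 8, 4, 1, 4, so Entrant commits to W. Subgame-perfect outcome: (E1, W) with payoffs (15, 8).

(E1, W)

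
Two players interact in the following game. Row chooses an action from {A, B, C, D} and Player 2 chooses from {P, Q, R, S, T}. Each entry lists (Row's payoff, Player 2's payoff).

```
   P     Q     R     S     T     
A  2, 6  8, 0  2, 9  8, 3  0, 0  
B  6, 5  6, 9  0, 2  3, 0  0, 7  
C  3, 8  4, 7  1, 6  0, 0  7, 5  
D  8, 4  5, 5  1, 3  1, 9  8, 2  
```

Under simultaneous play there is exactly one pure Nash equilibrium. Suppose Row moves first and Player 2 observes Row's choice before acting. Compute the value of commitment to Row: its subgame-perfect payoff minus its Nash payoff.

4

Solve by backward induction (Row leads).
- A: Player 2 compares 6, 0, 9, 3, 0 and picks R; Row would get 2.
- B: Player 2 compares 5, 9, 2, 0, 7 and picks Q; Row would get 6.
- C: Player 2 compares 8, 7, 6, 0, 5 and picks P; Row would get 3.
- D: Player 2 compares 4, 5, 3, 9, 2 and picks S; Row would get 1.
Maximizing over 2, 6, 3, 1, Row chooses B. Subgame-perfect outcome: (B, Q) with payoffs (6, 9).
For the simultaneous game, intersect best replies.
Row's best replies: P→D; Q→A; R→A; S→A; T→D.
Player 2's best replies: A→R; B→Q; C→P; D→S.
The unique mutual best reply is (A, R), giving (2, 9).
Row's commitment gain: 6 − 2 = 4.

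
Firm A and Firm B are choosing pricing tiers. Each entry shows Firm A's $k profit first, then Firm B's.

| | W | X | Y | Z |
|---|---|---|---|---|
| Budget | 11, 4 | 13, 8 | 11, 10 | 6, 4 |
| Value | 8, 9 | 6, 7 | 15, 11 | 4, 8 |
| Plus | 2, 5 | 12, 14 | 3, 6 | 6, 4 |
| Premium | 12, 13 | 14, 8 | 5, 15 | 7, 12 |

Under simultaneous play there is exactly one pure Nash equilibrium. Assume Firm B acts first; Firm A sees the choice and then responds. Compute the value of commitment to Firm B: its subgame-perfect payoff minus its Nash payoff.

2

Work backward from Firm A's decision.
- W: Firm A compares 11, 8, 2, 12 and picks Premium; Firm B would get 13.
- X: Firm A compares 13, 6, 12, 14 and picks Premium; Firm B would get 8.
- Y: Firm A compares 11, 15, 3, 5 and picks Value; Firm B would get 11.
- Z: Firm A compares 6, 4, 6, 7 and picks Premium; Firm B would get 12.
Among 13, 8, 11, 12, the best is 13 at W. Subgame-perfect outcome: (Premium, W) with payoffs (12, 13).
Under simultaneous play:
Firm A's best replies: W→Premium; X→Premium; Y→Value; Z→Premium.
Firm B's best replies: Budget→Y; Value→Y; Plus→X; Premium→Y.
The unique mutual best reply is (Value, Y), giving (15, 11).
Firm B's commitment gain: 13 − 11 = 2.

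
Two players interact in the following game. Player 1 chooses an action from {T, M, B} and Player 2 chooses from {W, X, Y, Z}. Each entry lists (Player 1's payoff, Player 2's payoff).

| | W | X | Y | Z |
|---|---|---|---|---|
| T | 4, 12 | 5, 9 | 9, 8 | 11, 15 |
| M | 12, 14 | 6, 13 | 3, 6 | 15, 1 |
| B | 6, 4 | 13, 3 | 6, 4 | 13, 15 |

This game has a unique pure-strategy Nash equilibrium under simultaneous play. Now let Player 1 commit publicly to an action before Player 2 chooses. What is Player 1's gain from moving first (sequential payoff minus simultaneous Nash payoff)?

1

Work backward from Player 2's decision.
- T → Player 2 plays Z (best of 12, 9, 8, 15); Player 1 gets 11.
- M → Player 2 plays W (best of 14, 13, 6, 1); Player 1 gets 12.
- B → Player 2 plays Z (best of 4, 3, 4, 15); Player 1 gets 13.
Maximizing over 11, 12, 13, Player 1 chooses B. Subgame-perfect outcome: (B, Z) with payoffs (13, 15).
For the simultaneous game, intersect best replies.
Player 1's best replies: W→M; X→B; Y→T; Z→M.
Player 2's best replies: T→Z; M→W; B→Z.
Only (M, W) has each player best-responding; Nash payoffs (12, 14).
Player 1's commitment gain: 13 − 12 = 1.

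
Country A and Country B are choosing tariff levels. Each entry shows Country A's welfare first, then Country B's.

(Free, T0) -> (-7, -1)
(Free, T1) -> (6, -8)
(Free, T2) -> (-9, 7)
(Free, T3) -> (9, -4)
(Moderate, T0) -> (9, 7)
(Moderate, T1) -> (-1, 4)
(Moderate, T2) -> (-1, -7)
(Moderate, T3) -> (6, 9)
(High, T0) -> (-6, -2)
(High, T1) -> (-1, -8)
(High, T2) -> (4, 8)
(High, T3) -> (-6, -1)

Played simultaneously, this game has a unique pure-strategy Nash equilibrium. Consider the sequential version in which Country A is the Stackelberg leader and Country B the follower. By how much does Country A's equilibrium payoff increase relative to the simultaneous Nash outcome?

Solve by backward induction (Country A leads).
- Free: BR = T2, leader payoff -9.
- Moderate: BR = T3, leader payoff 6.
- High: BR = T2, leader payoff 4.
Country A's induced payoffs are -9, 6, 4, so Country A commits to Moderate. Subgame-perfect outcome: (Moderate, T3) with payoffs (6, 9).
Now find the simultaneous Nash equilibrium.
Country A's best replies: T0→Moderate; T1→Free; T2→High; T3→Free.
Country B's best replies: Free→T2; Moderate→T3; High→T2.
Only (High, T2) has each player best-responding; Nash payoffs (4, 8).
Country A's commitment gain: 6 − 4 = 2.

2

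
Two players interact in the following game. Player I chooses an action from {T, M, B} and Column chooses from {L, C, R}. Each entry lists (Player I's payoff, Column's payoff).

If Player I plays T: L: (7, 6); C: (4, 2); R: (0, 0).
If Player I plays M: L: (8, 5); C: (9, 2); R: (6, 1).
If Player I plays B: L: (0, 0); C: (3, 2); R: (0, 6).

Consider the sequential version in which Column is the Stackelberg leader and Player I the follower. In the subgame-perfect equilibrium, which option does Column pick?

Player I best-responds to each possible Column move:
- L: BR = M, leader payoff 5.
- C: BR = M, leader payoff 2.
- R: BR = M, leader payoff 1.
Column's induced payoffs are 5, 2, 1, so Column commits to L. Subgame-perfect outcome: (M, L) with payoffs (8, 5).

L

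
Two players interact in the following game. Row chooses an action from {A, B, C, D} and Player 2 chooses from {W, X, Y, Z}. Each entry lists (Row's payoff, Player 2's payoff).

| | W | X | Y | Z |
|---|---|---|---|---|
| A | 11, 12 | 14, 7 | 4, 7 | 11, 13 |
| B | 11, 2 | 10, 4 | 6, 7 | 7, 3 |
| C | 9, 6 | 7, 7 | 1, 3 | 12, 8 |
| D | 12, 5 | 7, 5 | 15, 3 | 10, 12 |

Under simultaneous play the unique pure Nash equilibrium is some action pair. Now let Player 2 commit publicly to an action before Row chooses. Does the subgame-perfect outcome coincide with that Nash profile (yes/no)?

yes

Solve by backward induction (Player 2 leads).
- W: Row compares 11, 11, 9, 12 and picks D; Player 2 would get 5.
- X: Row compares 14, 10, 7, 7 and picks A; Player 2 would get 7.
- Y: Row compares 4, 6, 1, 15 and picks D; Player 2 would get 3.
- Z: Row compares 11, 7, 12, 10 and picks C; Player 2 would get 8.
Maximizing over 5, 7, 3, 8, Player 2 chooses Z. Subgame-perfect outcome: (C, Z) with payoffs (12, 8).
For the simultaneous game, intersect best replies.
Row's best replies: W→D; X→A; Y→D; Z→C.
Player 2's best replies: A→Z; B→Y; C→Z; D→Z.
The unique mutual best reply is (C, Z), giving (12, 8).
Sequential outcome (C, Z) coincides with the Nash profile (C, Z).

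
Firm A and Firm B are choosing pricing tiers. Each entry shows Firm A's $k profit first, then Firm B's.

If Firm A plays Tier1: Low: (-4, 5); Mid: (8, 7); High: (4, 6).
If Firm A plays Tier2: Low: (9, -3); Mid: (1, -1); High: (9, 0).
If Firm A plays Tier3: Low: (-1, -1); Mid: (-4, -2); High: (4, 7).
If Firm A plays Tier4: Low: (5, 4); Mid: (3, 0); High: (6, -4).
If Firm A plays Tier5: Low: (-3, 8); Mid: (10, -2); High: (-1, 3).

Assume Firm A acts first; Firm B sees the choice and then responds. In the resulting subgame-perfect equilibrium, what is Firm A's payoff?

9

Backward induction with Firm A moving first.
- Tier1: Firm B compares 5, 7, 6 and picks Mid; Firm A would get 8.
- Tier2: Firm B compares -3, -1, 0 and picks High; Firm A would get 9.
- Tier3: Firm B compares -1, -2, 7 and picks High; Firm A would get 4.
- Tier4: Firm B compares 4, 0, -4 and picks Low; Firm A would get 5.
- Tier5: Firm B compares 8, -2, 3 and picks Low; Firm A would get -3.
Maximizing over 8, 9, 4, 5, -3, Firm A chooses Tier2. Subgame-perfect outcome: (Tier2, High) with payoffs (9, 0).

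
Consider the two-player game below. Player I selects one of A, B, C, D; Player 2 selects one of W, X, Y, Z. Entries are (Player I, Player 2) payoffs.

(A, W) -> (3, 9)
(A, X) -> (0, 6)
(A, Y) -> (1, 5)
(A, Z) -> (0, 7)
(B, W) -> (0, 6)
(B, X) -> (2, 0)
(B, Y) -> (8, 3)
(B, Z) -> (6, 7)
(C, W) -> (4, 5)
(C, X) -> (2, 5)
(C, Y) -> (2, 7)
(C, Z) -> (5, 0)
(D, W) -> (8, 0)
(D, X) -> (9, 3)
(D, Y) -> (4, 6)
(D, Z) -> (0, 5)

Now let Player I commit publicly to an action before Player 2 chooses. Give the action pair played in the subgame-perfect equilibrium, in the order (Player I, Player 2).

Backward induction with Player I moving first.
- A: BR = W, leader payoff 3.
- B: BR = Z, leader payoff 6.
- C: BR = Y, leader payoff 2.
- D: BR = Y, leader payoff 4.
Maximizing over 3, 6, 2, 4, Player I chooses B. Subgame-perfect outcome: (B, Z) with payoffs (6, 7).

(B, Z)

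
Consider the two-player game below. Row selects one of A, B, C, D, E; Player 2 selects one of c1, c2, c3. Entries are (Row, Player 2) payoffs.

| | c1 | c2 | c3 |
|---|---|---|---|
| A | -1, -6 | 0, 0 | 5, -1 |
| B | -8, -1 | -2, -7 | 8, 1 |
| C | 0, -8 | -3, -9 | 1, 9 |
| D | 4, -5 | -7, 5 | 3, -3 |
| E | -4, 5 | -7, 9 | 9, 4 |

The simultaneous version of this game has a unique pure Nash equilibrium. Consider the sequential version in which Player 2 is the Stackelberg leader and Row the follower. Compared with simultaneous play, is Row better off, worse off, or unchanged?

better off

Backward induction with Player 2 moving first.
- c1 → Row plays D (best of -1, -8, 0, 4, -4); Player 2 gets -5.
- c2 → Row plays A (best of 0, -2, -3, -7, -7); Player 2 gets 0.
- c3 → Row plays E (best of 5, 8, 1, 3, 9); Player 2 gets 4.
Among -5, 0, 4, the best is 4 at c3. Subgame-perfect outcome: (E, c3) with payoffs (9, 4).
Under simultaneous play:
Row's best replies: c1→D; c2→A; c3→E.
Player 2's best replies: A→c2; B→c3; C→c3; D→c2; E→c2.
The unique mutual best reply is (A, c2), giving (0, 0).
Row earns 9 sequentially versus 0 at the Nash outcome: better off.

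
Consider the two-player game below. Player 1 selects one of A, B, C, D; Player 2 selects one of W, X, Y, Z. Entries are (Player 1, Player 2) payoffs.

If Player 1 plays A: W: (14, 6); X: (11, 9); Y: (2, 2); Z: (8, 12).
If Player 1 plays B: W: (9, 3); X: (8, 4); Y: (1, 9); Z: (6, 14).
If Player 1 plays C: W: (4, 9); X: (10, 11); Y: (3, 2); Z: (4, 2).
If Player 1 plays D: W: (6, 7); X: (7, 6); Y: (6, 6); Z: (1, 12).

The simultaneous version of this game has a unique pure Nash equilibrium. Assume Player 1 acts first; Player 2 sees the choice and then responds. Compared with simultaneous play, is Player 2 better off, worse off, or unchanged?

Solve by backward induction (Player 1 leads).
- A: BR = Z, leader payoff 8.
- B: BR = Z, leader payoff 6.
- C: BR = X, leader payoff 10.
- D: BR = Z, leader payoff 1.
Maximizing over 8, 6, 10, 1, Player 1 chooses C. Subgame-perfect outcome: (C, X) with payoffs (10, 11).
Now find the simultaneous Nash equilibrium.
Player 1's best replies: W→A; X→A; Y→D; Z→A.
Player 2's best replies: A→Z; B→Z; C→X; D→Z.
Only (A, Z) has each player best-responding; Nash payoffs (8, 12).
Player 2 earns 11 sequentially versus 12 at the Nash outcome: worse off.

worse off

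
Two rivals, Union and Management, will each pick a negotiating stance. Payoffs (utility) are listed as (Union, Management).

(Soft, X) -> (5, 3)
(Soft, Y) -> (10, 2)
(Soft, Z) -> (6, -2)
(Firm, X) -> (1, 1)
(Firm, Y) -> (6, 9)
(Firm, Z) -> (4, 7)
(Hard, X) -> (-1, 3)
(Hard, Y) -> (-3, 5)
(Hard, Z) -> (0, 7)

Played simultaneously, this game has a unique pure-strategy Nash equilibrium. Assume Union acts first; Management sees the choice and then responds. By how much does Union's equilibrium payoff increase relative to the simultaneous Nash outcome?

Backward induction with Union moving first.
- Soft: BR = X, leader payoff 5.
- Firm: BR = Y, leader payoff 6.
- Hard: BR = Z, leader payoff 0.
Among 5, 6, 0, the best is 6 at Firm. Subgame-perfect outcome: (Firm, Y) with payoffs (6, 9).
For the simultaneous game, intersect best replies.
Union's best replies: X→Soft; Y→Soft; Z→Soft.
Management's best replies: Soft→X; Firm→Y; Hard→Z.
Only (Soft, X) has each player best-responding; Nash payoffs (5, 3).
Union's commitment gain: 6 − 5 = 1.

1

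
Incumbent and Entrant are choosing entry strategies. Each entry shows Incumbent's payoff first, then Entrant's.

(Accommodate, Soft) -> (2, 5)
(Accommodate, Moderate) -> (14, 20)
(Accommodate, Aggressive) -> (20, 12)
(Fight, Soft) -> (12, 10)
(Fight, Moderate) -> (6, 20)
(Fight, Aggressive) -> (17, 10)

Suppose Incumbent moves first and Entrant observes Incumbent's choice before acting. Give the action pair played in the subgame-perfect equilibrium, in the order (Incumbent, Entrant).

Backward induction with Incumbent moving first.
- Accommodate → Entrant plays Moderate (best of 5, 20, 12); Incumbent gets 14.
- Fight → Entrant plays Moderate (best of 10, 20, 10); Incumbent gets 6.
Incumbent's induced payoffs are 14, 6, so Incumbent commits to Accommodate. Subgame-perfect outcome: (Accommodate, Moderate) with payoffs (14, 20).

(Accommodate, Moderate)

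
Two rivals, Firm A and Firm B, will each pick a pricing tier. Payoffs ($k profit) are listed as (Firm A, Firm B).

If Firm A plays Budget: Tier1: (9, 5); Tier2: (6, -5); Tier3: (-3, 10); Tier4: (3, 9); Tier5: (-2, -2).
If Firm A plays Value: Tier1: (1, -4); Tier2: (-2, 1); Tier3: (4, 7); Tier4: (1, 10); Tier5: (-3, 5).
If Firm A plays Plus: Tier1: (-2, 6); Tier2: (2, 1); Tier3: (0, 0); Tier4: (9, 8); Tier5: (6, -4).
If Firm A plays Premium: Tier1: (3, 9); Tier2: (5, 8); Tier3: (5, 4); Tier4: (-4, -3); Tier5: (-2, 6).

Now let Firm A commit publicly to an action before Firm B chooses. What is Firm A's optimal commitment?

Firm B best-responds to each possible Firm A move:
- Budget: BR = Tier3, leader payoff -3.
- Value: BR = Tier4, leader payoff 1.
- Plus: BR = Tier4, leader payoff 9.
- Premium: BR = Tier1, leader payoff 3.
Among -3, 1, 9, 3, the best is 9 at Plus. Subgame-perfect outcome: (Plus, Tier4) with payoffs (9, 8).

Plus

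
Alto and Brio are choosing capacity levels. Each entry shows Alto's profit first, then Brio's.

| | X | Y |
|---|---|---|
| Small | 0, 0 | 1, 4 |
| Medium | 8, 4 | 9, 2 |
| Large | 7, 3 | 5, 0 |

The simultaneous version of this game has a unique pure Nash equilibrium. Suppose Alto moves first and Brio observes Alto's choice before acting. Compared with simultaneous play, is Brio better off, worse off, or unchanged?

unchanged

Solve by backward induction (Alto leads).
- Small: Brio compares 0, 4 and picks Y; Alto would get 1.
- Medium: Brio compares 4, 2 and picks X; Alto would get 8.
- Large: Brio compares 3, 0 and picks X; Alto would get 7.
Alto's induced payoffs are 1, 8, 7, so Alto commits to Medium. Subgame-perfect outcome: (Medium, X) with payoffs (8, 4).
For the simultaneous game, intersect best replies.
Alto's best replies: X→Medium; Y→Medium.
Brio's best replies: Small→Y; Medium→X; Large→X.
Only (Medium, X) has each player best-responding; Nash payoffs (8, 4).
Brio earns 4 sequentially versus 4 at the Nash outcome: unchanged.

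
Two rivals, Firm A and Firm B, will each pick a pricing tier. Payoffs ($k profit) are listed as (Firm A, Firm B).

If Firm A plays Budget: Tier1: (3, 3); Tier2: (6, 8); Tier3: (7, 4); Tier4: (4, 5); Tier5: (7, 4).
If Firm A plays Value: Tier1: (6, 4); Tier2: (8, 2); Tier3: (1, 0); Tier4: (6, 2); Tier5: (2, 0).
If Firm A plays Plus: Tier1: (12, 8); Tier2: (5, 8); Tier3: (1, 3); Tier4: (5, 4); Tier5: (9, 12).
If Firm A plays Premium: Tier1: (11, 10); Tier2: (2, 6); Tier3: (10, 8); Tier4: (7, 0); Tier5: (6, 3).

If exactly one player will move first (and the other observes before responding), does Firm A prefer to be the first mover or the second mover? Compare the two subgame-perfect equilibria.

If Firm A leads: Firm B's best replies are Budget→Tier2, Value→Tier1, Plus→Tier5, Premium→Tier1; Firm A's induced payoffs 6, 6, 9, 11; outcome (Premium, Tier1), payoffs (11, 10).
If Firm B leads: Firm A's best replies are Tier1→Plus, Tier2→Value, Tier3→Premium, Tier4→Premium, Tier5→Plus; Firm B's induced payoffs 8, 2, 8, 0, 12; outcome (Plus, Tier5), payoffs (9, 12).
Firm A gets 11 moving first and 9 moving second, so Firm A prefers to move first.

first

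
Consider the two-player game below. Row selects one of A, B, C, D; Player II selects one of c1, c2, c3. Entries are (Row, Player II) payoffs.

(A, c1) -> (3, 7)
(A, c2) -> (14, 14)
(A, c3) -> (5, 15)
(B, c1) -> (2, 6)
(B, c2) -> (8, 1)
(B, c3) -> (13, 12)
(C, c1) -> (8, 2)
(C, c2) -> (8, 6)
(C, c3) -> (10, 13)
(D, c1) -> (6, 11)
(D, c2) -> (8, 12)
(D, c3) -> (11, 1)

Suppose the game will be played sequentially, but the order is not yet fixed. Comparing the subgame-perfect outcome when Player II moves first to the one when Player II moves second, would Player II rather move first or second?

first

If Row leads: Player II's best replies are A→c3, B→c3, C→c3, D→c2; Row's induced payoffs 5, 13, 10, 8; outcome (B, c3), payoffs (13, 12).
If Player II leads: Row's best replies are c1→C, c2→A, c3→B; Player II's induced payoffs 2, 14, 12; outcome (A, c2), payoffs (14, 14).
Player II gets 14 moving first and 12 moving second, so Player II prefers to move first.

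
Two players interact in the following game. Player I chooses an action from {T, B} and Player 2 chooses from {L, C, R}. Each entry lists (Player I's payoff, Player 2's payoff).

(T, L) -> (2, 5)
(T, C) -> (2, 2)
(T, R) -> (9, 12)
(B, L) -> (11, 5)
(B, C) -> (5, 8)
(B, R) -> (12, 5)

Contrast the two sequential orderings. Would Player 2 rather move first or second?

If Player I leads: Player 2's best replies are T→R, B→C; Player I's induced payoffs 9, 5; outcome (T, R), payoffs (9, 12).
If Player 2 leads: Player I's best replies are L→B, C→B, R→B; Player 2's induced payoffs 5, 8, 5; outcome (B, C), payoffs (5, 8).
Player 2 gets 8 moving first and 12 moving second, so Player 2 prefers to move second.

second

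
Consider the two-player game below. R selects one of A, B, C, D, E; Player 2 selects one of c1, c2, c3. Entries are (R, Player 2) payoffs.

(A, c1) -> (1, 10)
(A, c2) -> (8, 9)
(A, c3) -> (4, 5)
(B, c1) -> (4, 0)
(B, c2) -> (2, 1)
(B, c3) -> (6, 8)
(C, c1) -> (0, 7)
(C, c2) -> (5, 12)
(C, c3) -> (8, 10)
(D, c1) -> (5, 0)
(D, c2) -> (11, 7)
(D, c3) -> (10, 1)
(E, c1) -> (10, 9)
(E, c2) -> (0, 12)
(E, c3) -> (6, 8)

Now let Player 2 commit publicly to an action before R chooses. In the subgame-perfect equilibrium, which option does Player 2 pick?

R best-responds to each possible Player 2 move:
- c1: BR = E, leader payoff 9.
- c2: BR = D, leader payoff 7.
- c3: BR = D, leader payoff 1.
Among 9, 7, 1, the best is 9 at c1. Subgame-perfect outcome: (E, c1) with payoffs (10, 9).

c1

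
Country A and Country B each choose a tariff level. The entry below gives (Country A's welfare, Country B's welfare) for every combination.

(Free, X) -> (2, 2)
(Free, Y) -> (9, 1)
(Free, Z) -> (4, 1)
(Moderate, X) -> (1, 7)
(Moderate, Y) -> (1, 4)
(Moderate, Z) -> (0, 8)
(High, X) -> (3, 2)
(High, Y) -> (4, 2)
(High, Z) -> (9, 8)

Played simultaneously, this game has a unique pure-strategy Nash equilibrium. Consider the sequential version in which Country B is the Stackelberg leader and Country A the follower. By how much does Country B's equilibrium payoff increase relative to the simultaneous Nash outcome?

Solve by backward induction (Country B leads).
- X: Country A compares 2, 1, 3 and picks High; Country B would get 2.
- Y: Country A compares 9, 1, 4 and picks Free; Country B would get 1.
- Z: Country A compares 4, 0, 9 and picks High; Country B would get 8.
Among 2, 1, 8, the best is 8 at Z. Subgame-perfect outcome: (High, Z) with payoffs (9, 8).
Under simultaneous play:
Country A's best replies: X→High; Y→Free; Z→High.
Country B's best replies: Free→X; Moderate→Z; High→Z.
Only (High, Z) has each player best-responding; Nash payoffs (9, 8).
Country B's commitment gain: 8 − 8 = 0.

0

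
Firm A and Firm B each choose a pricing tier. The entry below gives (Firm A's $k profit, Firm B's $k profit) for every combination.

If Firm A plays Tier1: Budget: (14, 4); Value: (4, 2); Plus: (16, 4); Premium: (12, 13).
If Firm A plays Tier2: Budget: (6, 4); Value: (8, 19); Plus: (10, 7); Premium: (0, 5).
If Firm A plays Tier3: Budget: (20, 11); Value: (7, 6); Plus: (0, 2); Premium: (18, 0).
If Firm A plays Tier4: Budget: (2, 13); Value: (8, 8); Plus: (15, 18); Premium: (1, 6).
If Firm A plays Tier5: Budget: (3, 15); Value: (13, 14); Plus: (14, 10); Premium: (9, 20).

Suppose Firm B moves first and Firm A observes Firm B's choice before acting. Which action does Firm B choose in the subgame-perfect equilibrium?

Value

Firm A best-responds to each possible Firm B move:
- Budget: BR = Tier3, leader payoff 11.
- Value: BR = Tier5, leader payoff 14.
- Plus: BR = Tier1, leader payoff 4.
- Premium: BR = Tier3, leader payoff 0.
Among 11, 14, 4, 0, the best is 14 at Value. Subgame-perfect outcome: (Tier5, Value) with payoffs (13, 14).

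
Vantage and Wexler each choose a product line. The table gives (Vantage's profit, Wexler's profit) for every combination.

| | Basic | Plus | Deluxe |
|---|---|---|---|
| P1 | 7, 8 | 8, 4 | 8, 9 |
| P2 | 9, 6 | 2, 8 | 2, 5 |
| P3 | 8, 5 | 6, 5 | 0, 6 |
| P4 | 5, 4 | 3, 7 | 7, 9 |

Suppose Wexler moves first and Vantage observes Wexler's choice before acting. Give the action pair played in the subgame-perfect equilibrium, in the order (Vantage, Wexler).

Vantage best-responds to each possible Wexler move:
- Basic: BR = P2, leader payoff 6.
- Plus: BR = P1, leader payoff 4.
- Deluxe: BR = P1, leader payoff 9.
Among 6, 4, 9, the best is 9 at Deluxe. Subgame-perfect outcome: (P1, Deluxe) with payoffs (8, 9).

(P1, Deluxe)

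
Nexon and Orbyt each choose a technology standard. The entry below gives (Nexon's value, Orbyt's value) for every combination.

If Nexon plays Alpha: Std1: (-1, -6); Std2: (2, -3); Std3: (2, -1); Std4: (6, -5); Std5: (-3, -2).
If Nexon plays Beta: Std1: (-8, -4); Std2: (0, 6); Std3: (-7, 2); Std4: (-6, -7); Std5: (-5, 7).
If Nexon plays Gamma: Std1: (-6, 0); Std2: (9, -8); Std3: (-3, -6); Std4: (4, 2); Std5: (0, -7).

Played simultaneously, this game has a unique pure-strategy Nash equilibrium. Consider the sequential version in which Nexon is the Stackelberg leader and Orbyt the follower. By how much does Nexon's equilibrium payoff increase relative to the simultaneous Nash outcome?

Work backward from Orbyt's decision.
- Alpha: Orbyt compares -6, -3, -1, -5, -2 and picks Std3; Nexon would get 2.
- Beta: Orbyt compares -4, 6, 2, -7, 7 and picks Std5; Nexon would get -5.
- Gamma: Orbyt compares 0, -8, -6, 2, -7 and picks Std4; Nexon would get 4.
Nexon's induced payoffs are 2, -5, 4, so Nexon commits to Gamma. Subgame-perfect outcome: (Gamma, Std4) with payoffs (4, 2).
For the simultaneous game, intersect best replies.
Nexon's best replies: Std1→Alpha; Std2→Gamma; Std3→Alpha; Std4→Alpha; Std5→Gamma.
Orbyt's best replies: Alpha→Std3; Beta→Std5; Gamma→Std4.
Only (Alpha, Std3) has each player best-responding; Nash payoffs (2, -1).
Nexon's commitment gain: 4 − 2 = 2.

2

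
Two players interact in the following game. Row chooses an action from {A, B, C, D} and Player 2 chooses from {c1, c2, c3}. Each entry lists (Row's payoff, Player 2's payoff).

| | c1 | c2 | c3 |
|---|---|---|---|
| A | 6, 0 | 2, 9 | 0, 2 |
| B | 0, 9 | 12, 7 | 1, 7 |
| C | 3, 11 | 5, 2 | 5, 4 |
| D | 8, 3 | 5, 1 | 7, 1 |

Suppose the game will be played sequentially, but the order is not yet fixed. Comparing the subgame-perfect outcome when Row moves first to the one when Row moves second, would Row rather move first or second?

If Row leads: Player 2's best replies are A→c2, B→c1, C→c1, D→c1; Row's induced payoffs 2, 0, 3, 8; outcome (D, c1), payoffs (8, 3).
If Player 2 leads: Row's best replies are c1→D, c2→B, c3→D; Player 2's induced payoffs 3, 7, 1; outcome (B, c2), payoffs (12, 7).
Row gets 8 moving first and 12 moving second, so Row prefers to move second.

second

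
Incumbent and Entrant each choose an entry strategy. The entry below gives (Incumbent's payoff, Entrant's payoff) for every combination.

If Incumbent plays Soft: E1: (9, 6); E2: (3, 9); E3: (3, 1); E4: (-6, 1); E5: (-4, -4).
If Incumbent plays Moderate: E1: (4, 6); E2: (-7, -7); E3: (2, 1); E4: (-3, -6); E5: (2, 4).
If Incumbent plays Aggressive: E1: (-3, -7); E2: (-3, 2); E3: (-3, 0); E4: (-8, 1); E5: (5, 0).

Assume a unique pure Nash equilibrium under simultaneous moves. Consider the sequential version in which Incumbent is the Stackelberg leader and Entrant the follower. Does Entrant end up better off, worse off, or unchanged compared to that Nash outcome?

worse off

Work backward from Entrant's decision.
- Soft → Entrant plays E2 (best of 6, 9, 1, 1, -4); Incumbent gets 3.
- Moderate → Entrant plays E1 (best of 6, -7, 1, -6, 4); Incumbent gets 4.
- Aggressive → Entrant plays E2 (best of -7, 2, 0, 1, 0); Incumbent gets -3.
Among 3, 4, -3, the best is 4 at Moderate. Subgame-perfect outcome: (Moderate, E1) with payoffs (4, 6).
Under simultaneous play:
Incumbent's best replies: E1→Soft; E2→Soft; E3→Soft; E4→Moderate; E5→Aggressive.
Entrant's best replies: Soft→E2; Moderate→E1; Aggressive→E2.
The unique mutual best reply is (Soft, E2), giving (3, 9).
Entrant earns 6 sequentially versus 9 at the Nash outcome: worse off.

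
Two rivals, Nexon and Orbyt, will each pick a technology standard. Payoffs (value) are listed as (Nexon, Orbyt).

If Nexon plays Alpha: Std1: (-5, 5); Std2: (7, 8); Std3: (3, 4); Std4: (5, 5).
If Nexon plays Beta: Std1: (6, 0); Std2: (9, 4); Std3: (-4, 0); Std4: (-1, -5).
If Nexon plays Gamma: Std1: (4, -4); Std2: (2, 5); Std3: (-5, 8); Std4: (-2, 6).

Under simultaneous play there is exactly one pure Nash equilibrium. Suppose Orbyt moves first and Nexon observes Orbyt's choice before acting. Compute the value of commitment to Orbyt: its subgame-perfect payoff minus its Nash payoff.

Backward induction with Orbyt moving first.
- Std1: BR = Beta, leader payoff 0.
- Std2: BR = Beta, leader payoff 4.
- Std3: BR = Alpha, leader payoff 4.
- Std4: BR = Alpha, leader payoff 5.
Maximizing over 0, 4, 4, 5, Orbyt chooses Std4. Subgame-perfect outcome: (Alpha, Std4) with payoffs (5, 5).
Now find the simultaneous Nash equilibrium.
Nexon's best replies: Std1→Beta; Std2→Beta; Std3→Alpha; Std4→Alpha.
Orbyt's best replies: Alpha→Std2; Beta→Std2; Gamma→Std3.
The unique mutual best reply is (Beta, Std2), giving (9, 4).
Orbyt's commitment gain: 5 − 4 = 1.

1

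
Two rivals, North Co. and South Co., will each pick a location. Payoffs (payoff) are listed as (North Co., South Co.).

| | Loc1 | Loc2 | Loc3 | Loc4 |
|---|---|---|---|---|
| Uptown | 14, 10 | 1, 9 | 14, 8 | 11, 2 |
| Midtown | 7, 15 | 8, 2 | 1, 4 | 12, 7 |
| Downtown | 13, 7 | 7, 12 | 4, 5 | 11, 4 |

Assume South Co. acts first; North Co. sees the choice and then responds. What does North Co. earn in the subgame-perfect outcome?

Work backward from North Co.'s decision.
- Loc1: BR = Uptown, leader payoff 10.
- Loc2: BR = Midtown, leader payoff 2.
- Loc3: BR = Uptown, leader payoff 8.
- Loc4: BR = Midtown, leader payoff 7.
Maximizing over 10, 2, 8, 7, South Co. chooses Loc1. Subgame-perfect outcome: (Uptown, Loc1) with payoffs (14, 10).

14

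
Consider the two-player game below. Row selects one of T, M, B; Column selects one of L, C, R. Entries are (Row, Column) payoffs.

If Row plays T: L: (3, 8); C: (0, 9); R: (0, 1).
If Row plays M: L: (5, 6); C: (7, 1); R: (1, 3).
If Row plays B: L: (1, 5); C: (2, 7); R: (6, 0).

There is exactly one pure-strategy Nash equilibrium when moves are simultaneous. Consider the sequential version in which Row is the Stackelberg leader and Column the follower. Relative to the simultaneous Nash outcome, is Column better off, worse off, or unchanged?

Column best-responds to each possible Row move:
- T: BR = C, leader payoff 0.
- M: BR = L, leader payoff 5.
- B: BR = C, leader payoff 2.
Among 0, 5, 2, the best is 5 at M. Subgame-perfect outcome: (M, L) with payoffs (5, 6).
Under simultaneous play:
Row's best replies: L→M; C→M; R→B.
Column's best replies: T→C; M→L; B→C.
Only (M, L) has each player best-responding; Nash payoffs (5, 6).
Column earns 6 sequentially versus 6 at the Nash outcome: unchanged.

unchanged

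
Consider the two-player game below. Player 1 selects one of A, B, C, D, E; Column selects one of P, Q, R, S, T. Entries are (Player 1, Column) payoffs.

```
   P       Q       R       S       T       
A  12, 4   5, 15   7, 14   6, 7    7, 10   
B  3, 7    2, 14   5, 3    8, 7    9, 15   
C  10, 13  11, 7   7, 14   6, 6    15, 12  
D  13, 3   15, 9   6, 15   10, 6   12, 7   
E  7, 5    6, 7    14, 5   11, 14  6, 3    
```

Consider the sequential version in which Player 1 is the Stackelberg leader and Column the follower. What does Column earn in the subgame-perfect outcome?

14

Solve by backward induction (Player 1 leads).
- A → Column plays Q (best of 4, 15, 14, 7, 10); Player 1 gets 5.
- B → Column plays T (best of 7, 14, 3, 7, 15); Player 1 gets 9.
- C → Column plays R (best of 13, 7, 14, 6, 12); Player 1 gets 7.
- D → Column plays R (best of 3, 9, 15, 6, 7); Player 1 gets 6.
- E → Column plays S (best of 5, 7, 5, 14, 3); Player 1 gets 11.
Among 5, 9, 7, 6, 11, the best is 11 at E. Subgame-perfect outcome: (E, S) with payoffs (11, 14).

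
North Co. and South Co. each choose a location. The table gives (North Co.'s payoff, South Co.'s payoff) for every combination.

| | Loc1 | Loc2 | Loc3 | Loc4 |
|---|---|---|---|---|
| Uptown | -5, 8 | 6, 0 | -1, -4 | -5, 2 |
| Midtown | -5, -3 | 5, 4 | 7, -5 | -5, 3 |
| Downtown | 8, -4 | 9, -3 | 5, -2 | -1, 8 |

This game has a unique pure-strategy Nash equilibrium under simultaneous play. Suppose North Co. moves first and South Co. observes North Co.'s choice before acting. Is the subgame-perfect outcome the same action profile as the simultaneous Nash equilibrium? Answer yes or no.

Solve by backward induction (North Co. leads).
- Uptown: BR = Loc1, leader payoff -5.
- Midtown: BR = Loc2, leader payoff 5.
- Downtown: BR = Loc4, leader payoff -1.
Maximizing over -5, 5, -1, North Co. chooses Midtown. Subgame-perfect outcome: (Midtown, Loc2) with payoffs (5, 4).
Now find the simultaneous Nash equilibrium.
North Co.'s best replies: Loc1→Downtown; Loc2→Downtown; Loc3→Midtown; Loc4→Downtown.
South Co.'s best replies: Uptown→Loc1; Midtown→Loc2; Downtown→Loc4.
The unique mutual best reply is (Downtown, Loc4), giving (-1, 8).
Sequential outcome (Midtown, Loc2) differs from the Nash profile (Downtown, Loc4).

no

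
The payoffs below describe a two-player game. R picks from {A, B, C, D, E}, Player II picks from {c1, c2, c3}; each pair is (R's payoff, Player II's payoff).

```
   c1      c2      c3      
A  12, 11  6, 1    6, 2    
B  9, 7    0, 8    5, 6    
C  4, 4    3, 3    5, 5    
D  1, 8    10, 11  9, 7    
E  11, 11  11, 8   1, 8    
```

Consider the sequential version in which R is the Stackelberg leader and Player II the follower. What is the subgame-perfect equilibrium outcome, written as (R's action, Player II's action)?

(A, c1)

Backward induction with R moving first.
- A: BR = c1, leader payoff 12.
- B: BR = c2, leader payoff 0.
- C: BR = c3, leader payoff 5.
- D: BR = c2, leader payoff 10.
- E: BR = c1, leader payoff 11.
Maximizing over 12, 0, 5, 10, 11, R chooses A. Subgame-perfect outcome: (A, c1) with payoffs (12, 11).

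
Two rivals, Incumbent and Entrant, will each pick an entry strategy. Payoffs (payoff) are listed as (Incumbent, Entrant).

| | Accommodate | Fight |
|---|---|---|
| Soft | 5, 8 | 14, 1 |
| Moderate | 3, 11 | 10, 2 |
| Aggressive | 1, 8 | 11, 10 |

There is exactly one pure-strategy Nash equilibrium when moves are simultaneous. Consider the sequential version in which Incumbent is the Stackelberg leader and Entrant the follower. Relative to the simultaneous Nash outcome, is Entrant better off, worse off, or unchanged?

Solve by backward induction (Incumbent leads).
- Soft → Entrant plays Accommodate (best of 8, 1); Incumbent gets 5.
- Moderate → Entrant plays Accommodate (best of 11, 2); Incumbent gets 3.
- Aggressive → Entrant plays Fight (best of 8, 10); Incumbent gets 11.
Maximizing over 5, 3, 11, Incumbent chooses Aggressive. Subgame-perfect outcome: (Aggressive, Fight) with payoffs (11, 10).
Now find the simultaneous Nash equilibrium.
Incumbent's best replies: Accommodate→Soft; Fight→Soft.
Entrant's best replies: Soft→Accommodate; Moderate→Accommodate; Aggressive→Fight.
Only (Soft, Accommodate) has each player best-responding; Nash payoffs (5, 8).
Entrant earns 10 sequentially versus 8 at the Nash outcome: better off.

better off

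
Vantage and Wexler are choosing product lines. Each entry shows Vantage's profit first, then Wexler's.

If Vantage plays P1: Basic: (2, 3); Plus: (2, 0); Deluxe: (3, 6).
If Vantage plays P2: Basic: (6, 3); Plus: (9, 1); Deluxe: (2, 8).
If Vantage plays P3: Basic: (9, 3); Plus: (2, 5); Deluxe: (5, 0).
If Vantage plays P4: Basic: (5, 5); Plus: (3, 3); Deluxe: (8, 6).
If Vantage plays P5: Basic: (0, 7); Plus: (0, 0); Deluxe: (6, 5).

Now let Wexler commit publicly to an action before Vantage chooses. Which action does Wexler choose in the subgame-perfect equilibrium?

Deluxe

Vantage best-responds to each possible Wexler move:
- Basic: Vantage compares 2, 6, 9, 5, 0 and picks P3; Wexler would get 3.
- Plus: Vantage compares 2, 9, 2, 3, 0 and picks P2; Wexler would get 1.
- Deluxe: Vantage compares 3, 2, 5, 8, 6 and picks P4; Wexler would get 6.
Among 3, 1, 6, the best is 6 at Deluxe. Subgame-perfect outcome: (P4, Deluxe) with payoffs (8, 6).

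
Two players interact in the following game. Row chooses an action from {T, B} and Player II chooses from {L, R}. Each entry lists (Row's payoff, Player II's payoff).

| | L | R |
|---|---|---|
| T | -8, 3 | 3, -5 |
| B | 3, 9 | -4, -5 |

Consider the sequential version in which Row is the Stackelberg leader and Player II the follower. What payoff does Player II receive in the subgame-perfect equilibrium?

9

Solve by backward induction (Row leads).
- T: Player II compares 3, -5 and picks L; Row would get -8.
- B: Player II compares 9, -5 and picks L; Row would get 3.
Row's induced payoffs are -8, 3, so Row commits to B. Subgame-perfect outcome: (B, L) with payoffs (3, 9).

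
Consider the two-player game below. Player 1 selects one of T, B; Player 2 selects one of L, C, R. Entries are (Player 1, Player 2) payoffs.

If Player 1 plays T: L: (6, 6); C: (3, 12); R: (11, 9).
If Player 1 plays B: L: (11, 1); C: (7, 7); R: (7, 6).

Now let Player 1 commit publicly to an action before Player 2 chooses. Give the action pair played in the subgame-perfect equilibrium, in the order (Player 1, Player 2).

(B, C)

Backward induction with Player 1 moving first.
- T: BR = C, leader payoff 3.
- B: BR = C, leader payoff 7.
Among 3, 7, the best is 7 at B. Subgame-perfect outcome: (B, C) with payoffs (7, 7).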